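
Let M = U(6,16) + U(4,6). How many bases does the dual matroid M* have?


(M1+M2)* = M1* + M2*.
M1* = U(10,16), bases: C(16,10) = 8008.
M2* = U(2,6), bases: C(6,2) = 15.
|B(M*)| = 8008 * 15 = 120120.

120120


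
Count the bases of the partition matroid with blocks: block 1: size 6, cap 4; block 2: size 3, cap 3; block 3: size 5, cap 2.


A basis picks exactly ci elements from block i.
Number of bases = product of C(|Si|, ci).
= C(6,4) * C(3,3) * C(5,2)
= 15 * 1 * 10
= 150.

150


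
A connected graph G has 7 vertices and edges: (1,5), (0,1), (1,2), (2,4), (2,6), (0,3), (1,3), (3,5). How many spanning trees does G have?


By Kirchhoff's matrix tree theorem, the number of spanning trees equals
the determinant of any cofactor of the Laplacian matrix L.
G has 7 vertices and 8 edges.
Computing the (6 x 6) cofactor determinant gives 8.

8


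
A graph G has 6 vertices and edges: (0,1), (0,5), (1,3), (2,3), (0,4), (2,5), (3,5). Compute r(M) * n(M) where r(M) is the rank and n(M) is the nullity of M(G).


r(M) = |V| - c = 6 - 1 = 5.
nullity = |E| - r(M) = 7 - 5 = 2.
Product = 5 * 2 = 10.

10


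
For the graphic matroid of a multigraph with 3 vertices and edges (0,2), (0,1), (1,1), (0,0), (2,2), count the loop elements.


In a graphic matroid, a loop is a self-loop edge (u,u) with rank 0.
Examining all 5 edges for self-loops...
Self-loops found: (1,1), (0,0), (2,2)
Number of loops = 3.

3


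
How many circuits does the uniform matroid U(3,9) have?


In U(3,9), circuits are the (4)-element subsets.
Any set of 4 elements is dependent, and removing any one element gives
an independent set of size 3, so it is a minimal dependent set.
Number of circuits = (9 choose 4) = 126.

126


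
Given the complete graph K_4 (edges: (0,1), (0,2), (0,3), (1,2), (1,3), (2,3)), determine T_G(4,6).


T(K_4; x,y) = x^3 + 3x^2 + 4xy + 2x + y^3 + 3y^2 + 2y.
Substituting x=4, y=6:
= 64 + 48 + 96 + 8 + 216 + 108 + 12
= 552.

552


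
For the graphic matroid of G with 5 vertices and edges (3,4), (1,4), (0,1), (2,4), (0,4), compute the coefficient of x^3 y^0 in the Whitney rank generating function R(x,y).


R(x,y) = sum over A in 2^E of x^(r(E)-r(A)) * y^(|A|-r(A)).
G has 5 vertices, 5 edges. r(E) = 4.
Enumerate all 2^5 = 32 subsets.
Count subsets with r(E)-r(A)=3 and |A|-r(A)=0: 5.

5


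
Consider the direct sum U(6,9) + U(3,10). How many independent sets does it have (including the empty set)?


For a direct sum, |I(M1+M2)| = |I(M1)| * |I(M2)|.
|I(U(6,9))| = sum C(9,k) for k=0..6 = 466.
|I(U(3,10))| = sum C(10,k) for k=0..3 = 176.
Total = 466 * 176 = 82016.

82016


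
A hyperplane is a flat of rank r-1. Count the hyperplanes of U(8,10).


Hyperplanes of U(8,10) are flats of rank 7.
In a uniform matroid, these are exactly the (7)-element subsets.
Count = (10 choose 7) = 120.

120


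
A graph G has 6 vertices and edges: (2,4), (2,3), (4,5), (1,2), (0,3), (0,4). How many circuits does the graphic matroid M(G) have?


A circuit in a graphic matroid = edge set of a simple cycle.
G has 6 vertices and 6 edges.
Enumerating all minimal edge subsets forming cycles...
Total circuits found: 1.

1


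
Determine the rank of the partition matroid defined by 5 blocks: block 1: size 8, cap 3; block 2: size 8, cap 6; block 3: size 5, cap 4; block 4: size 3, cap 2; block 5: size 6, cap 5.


Rank of a partition matroid = sum of min(|Si|, ci) for each block.
= min(8,3) + min(8,6) + min(5,4) + min(3,2) + min(6,5)
= 3 + 6 + 4 + 2 + 5
= 20.

20


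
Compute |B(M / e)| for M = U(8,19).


Contracting e from U(8,19) gives U(7,18).
Bases of U(7,18) = (18 choose 7) = 31824.

31824


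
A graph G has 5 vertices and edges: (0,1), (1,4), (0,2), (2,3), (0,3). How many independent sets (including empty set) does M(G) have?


An independent set in a graphic matroid is an acyclic edge subset.
G has 5 vertices and 5 edges.
Enumerate all 2^5 = 32 subsets, checking for acyclicity.
Total independent sets = 28.

28


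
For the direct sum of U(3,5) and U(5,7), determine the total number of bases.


Bases of a direct sum M1 + M2: |B| = |B(M1)| * |B(M2)|.
|B(U(3,5))| = C(5,3) = 10.
|B(U(5,7))| = C(7,5) = 21.
Total bases = 10 * 21 = 210.

210


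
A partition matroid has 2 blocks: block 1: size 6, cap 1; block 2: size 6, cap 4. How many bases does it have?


A basis picks exactly ci elements from block i.
Number of bases = product of C(|Si|, ci).
= C(6,1) * C(6,4)
= 6 * 15
= 90.

90


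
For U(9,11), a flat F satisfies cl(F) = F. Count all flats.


Flats of U(9,11): every subset of size < 9 is a flat, plus E itself.
Count = (11 choose 0) + (11 choose 1) + (11 choose 2) + (11 choose 3) + (11 choose 4) + (11 choose 5) + (11 choose 6) + (11 choose 7) + (11 choose 8) + 1
     = 1 + 11 + 55 + 165 + 330 + 462 + 462 + 330 + 165 + 1
     = 1982.

1982


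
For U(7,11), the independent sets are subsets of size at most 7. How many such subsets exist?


Independent sets of U(7,11) are all subsets of size <= 7.
Count = (11 choose 0) + (11 choose 1) + (11 choose 2) + (11 choose 3) + (11 choose 4) + (11 choose 5) + (11 choose 6) + (11 choose 7)
     = 1 + 11 + 55 + 165 + 330 + 462 + 462 + 330
     = 1816.

1816


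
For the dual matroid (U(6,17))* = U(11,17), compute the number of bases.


The dual of U(r,n) is U(n-r, n) = U(11,17).
Bases of U(11,17) are all (11)-element subsets.
|B(M*)| = C(17,11) = 12376.

12376


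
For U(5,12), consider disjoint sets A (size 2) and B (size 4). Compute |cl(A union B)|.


|A union B| = 2 + 4 = 6 (disjoint).
In U(5,12), cl(S) = S if |S| < 5, else cl(S) = E.
Since 6 >= 5, cl(A union B) = E.
|cl(A union B)| = 12.

12


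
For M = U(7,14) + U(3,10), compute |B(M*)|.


(M1+M2)* = M1* + M2*.
M1* = U(7,14), bases: C(14,7) = 3432.
M2* = U(7,10), bases: C(10,7) = 120.
|B(M*)| = 3432 * 120 = 411840.

411840


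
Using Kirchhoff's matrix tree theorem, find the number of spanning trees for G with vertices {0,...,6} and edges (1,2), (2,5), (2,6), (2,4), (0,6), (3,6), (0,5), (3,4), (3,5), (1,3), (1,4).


By Kirchhoff's matrix tree theorem, the number of spanning trees equals
the determinant of any cofactor of the Laplacian matrix L.
G has 7 vertices and 11 edges.
Computing the (6 x 6) cofactor determinant gives 192.

192


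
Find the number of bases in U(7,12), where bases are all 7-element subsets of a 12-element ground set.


Bases of U(7,12) are all 7-element subsets of the 12-element ground set.
Number of bases = C(12,7).
(12 choose 7) = 792.

792


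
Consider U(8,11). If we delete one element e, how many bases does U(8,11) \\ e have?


Deleting e from U(8,11) gives U(8,10) since n > r.
Bases of U(8,10) = (10 choose 8) = 45.

45


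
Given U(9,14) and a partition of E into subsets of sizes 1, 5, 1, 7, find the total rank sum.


r(Ai) = min(|Ai|, 9) for each part.
Sum = min(1,9) + min(5,9) + min(1,9) + min(7,9)
    = 1 + 5 + 1 + 7
    = 14.

14


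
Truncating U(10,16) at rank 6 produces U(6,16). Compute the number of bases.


Truncating U(10,16) to rank 6 gives U(6,16).
Bases of U(6,16) are all 6-element subsets of 16 elements.
Number of bases = (16 choose 6) = 8008.

8008


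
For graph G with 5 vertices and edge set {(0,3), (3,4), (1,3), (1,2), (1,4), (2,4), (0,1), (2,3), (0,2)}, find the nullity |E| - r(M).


Cycle rank (nullity) = |E| - r(M) = |E| - (|V| - c).
|E| = 9, |V| = 5, c = 1.
Nullity = 9 - (5 - 1) = 9 - 4 = 5.

5


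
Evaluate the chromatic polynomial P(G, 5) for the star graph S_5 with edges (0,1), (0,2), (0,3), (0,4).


P(tree, k) = k * (k-1)^(4) for any tree on 5 vertices.
P(5) = 5 * 4^4 = 5 * 256 = 1280.

1280


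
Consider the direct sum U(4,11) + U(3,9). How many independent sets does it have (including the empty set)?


For a direct sum, |I(M1+M2)| = |I(M1)| * |I(M2)|.
|I(U(4,11))| = sum C(11,k) for k=0..4 = 562.
|I(U(3,9))| = sum C(9,k) for k=0..3 = 130.
Total = 562 * 130 = 73060.

73060


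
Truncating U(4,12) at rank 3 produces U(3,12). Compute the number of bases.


Truncating U(4,12) to rank 3 gives U(3,12).
Bases of U(3,12) are all 3-element subsets of 12 elements.
Number of bases = C(12,3) = 12! / (3! * 9!) = 220.

220


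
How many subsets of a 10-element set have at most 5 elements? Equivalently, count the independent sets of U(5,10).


Independent sets of U(5,10) are all subsets of size <= 5.
Count = C(10,0) + C(10,1) + C(10,2) + C(10,3) + C(10,4) + C(10,5)
     = 1 + 10 + 45 + 120 + 210 + 252
     = 638.

638


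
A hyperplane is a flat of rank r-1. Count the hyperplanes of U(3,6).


Hyperplanes of U(3,6) are flats of rank 2.
In a uniform matroid, these are exactly the (2)-element subsets.
Count = C(6,2) = (6 * 5) / (1 * 2) = 15.

15


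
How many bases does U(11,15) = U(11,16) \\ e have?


Deleting e from U(11,16) gives U(11,15) since n > r.
Bases of U(11,15) = C(15,11) = 15! / (11! * 4!) = 1365.

1365


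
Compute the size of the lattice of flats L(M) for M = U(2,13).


Flats of U(2,13): every subset of size < 2 is a flat, plus E itself.
Count = C(13,0) + C(13,1) + 1
     = 1 + 13 + 1
     = 15.

15


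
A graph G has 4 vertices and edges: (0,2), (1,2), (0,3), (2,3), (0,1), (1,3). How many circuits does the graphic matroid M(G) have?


A circuit in a graphic matroid = edge set of a simple cycle.
G has 4 vertices and 6 edges.
Enumerating all minimal edge subsets forming cycles...
Total circuits found: 7.

7


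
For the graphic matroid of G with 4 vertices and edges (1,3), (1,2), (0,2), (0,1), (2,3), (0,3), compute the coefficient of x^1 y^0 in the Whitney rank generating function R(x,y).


R(x,y) = sum over A in 2^E of x^(r(E)-r(A)) * y^(|A|-r(A)).
G has 4 vertices, 6 edges. r(E) = 3.
Enumerate all 2^6 = 64 subsets.
Count subsets with r(E)-r(A)=1 and |A|-r(A)=0: 15.

15


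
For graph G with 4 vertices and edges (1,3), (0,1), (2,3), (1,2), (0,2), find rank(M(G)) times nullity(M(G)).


r(M) = |V| - c = 4 - 1 = 3.
nullity = |E| - r(M) = 5 - 3 = 2.
Product = 3 * 2 = 6.

6


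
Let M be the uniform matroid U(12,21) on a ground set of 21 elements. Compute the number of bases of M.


Bases of U(12,21) are all 12-element subsets of the 21-element ground set.
Number of bases = C(21,12).
C(21,12) = 293930.

293930


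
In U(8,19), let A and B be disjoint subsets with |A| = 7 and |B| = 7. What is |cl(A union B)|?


|A union B| = 7 + 7 = 14 (disjoint).
In U(8,19), cl(S) = S if |S| < 8, else cl(S) = E.
Since 14 >= 8, cl(A union B) = E.
|cl(A union B)| = 19.

19


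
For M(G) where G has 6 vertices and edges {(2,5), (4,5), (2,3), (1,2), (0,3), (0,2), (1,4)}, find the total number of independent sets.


An independent set in a graphic matroid is an acyclic edge subset.
G has 6 vertices and 7 edges.
Enumerate all 2^7 = 128 subsets, checking for acyclicity.
Total independent sets = 105.

105


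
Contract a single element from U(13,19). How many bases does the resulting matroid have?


Contracting e from U(13,19) gives U(12,18).
Bases of U(12,18) = C(18,12) = 18! / (12! * 6!) = 18564.

18564


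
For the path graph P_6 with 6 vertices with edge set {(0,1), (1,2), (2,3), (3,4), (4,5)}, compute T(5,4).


A path on 6 vertices is a tree with 5 edges.
T(x,y) = x^(5) for any tree.
T(5,4) = 5^5 = 3125.

3125


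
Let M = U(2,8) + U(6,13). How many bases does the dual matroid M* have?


(M1+M2)* = M1* + M2*.
M1* = U(6,8), bases: C(8,6) = 28.
M2* = U(7,13), bases: C(13,7) = 1716.
|B(M*)| = 28 * 1716 = 48048.

48048


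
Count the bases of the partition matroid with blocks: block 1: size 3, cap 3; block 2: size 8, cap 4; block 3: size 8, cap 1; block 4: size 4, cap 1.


A basis picks exactly ci elements from block i.
Number of bases = product of C(|Si|, ci).
= C(3,3) * C(8,4) * C(8,1) * C(4,1)
= 1 * 70 * 8 * 4
= 2240.

2240


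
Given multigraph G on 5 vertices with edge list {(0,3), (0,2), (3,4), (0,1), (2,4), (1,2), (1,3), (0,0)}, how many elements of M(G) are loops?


In a graphic matroid, a loop is a self-loop edge (u,u) with rank 0.
Examining all 8 edges for self-loops...
Self-loops found: (0,0)
Number of loops = 1.

1


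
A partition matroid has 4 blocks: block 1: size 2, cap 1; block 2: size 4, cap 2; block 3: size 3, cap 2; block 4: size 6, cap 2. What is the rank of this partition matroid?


Rank of a partition matroid = sum of min(|Si|, ci) for each block.
= min(2,1) + min(4,2) + min(3,2) + min(6,2)
= 1 + 2 + 2 + 2
= 7.

7


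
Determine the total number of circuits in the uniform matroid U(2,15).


In U(2,15), circuits are the (3)-element subsets.
Any set of 3 elements is dependent, and removing any one element gives
an independent set of size 2, so it is a minimal dependent set.
Number of circuits = C(15,3) = (15 * 14 * 13) / (1 * 2 * 3) = 455.

455


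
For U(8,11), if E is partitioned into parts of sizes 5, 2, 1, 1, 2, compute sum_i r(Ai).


r(Ai) = min(|Ai|, 8) for each part.
Sum = min(5,8) + min(2,8) + min(1,8) + min(1,8) + min(2,8)
    = 5 + 2 + 1 + 1 + 2
    = 11.

11


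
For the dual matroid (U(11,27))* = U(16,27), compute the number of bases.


The dual of U(r,n) is U(n-r, n) = U(16,27).
Bases of U(16,27) are all (16)-element subsets.
|B(M*)| = C(27,16) = 27! / (16! * 11!) = 13037895.

13037895


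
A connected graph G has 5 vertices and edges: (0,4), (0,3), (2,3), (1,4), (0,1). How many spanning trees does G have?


By Kirchhoff's matrix tree theorem, the number of spanning trees equals
the determinant of any cofactor of the Laplacian matrix L.
G has 5 vertices and 5 edges.
Computing the (4 x 4) cofactor determinant gives 3.

3


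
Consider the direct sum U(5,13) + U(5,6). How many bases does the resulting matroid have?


Bases of a direct sum M1 + M2: |B| = |B(M1)| * |B(M2)|.
|B(U(5,13))| = C(13,5) = 1287.
|B(U(5,6))| = C(6,5) = 6.
Total bases = 1287 * 6 = 7722.

7722


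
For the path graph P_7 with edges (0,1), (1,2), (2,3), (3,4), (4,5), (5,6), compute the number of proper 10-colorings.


P(P_7, k) = k * (k-1)^(6).
P(10) = 10 * 9^6 = 10 * 531441 = 5314410.

5314410


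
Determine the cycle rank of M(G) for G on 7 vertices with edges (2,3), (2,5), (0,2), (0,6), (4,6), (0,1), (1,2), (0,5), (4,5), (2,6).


Cycle rank (nullity) = |E| - r(M) = |E| - (|V| - c).
|E| = 10, |V| = 7, c = 1.
Nullity = 10 - (7 - 1) = 10 - 6 = 4.

4


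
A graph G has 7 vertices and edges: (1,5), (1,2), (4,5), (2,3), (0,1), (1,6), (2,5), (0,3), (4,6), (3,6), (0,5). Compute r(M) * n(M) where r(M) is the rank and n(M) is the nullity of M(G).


r(M) = |V| - c = 7 - 1 = 6.
nullity = |E| - r(M) = 11 - 6 = 5.
Product = 6 * 5 = 30.

30


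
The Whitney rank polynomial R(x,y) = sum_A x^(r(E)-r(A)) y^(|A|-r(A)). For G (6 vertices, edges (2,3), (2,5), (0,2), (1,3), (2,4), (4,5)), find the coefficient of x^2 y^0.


R(x,y) = sum over A in 2^E of x^(r(E)-r(A)) * y^(|A|-r(A)).
G has 6 vertices, 6 edges. r(E) = 5.
Enumerate all 2^6 = 64 subsets.
Count subsets with r(E)-r(A)=2 and |A|-r(A)=0: 19.

19


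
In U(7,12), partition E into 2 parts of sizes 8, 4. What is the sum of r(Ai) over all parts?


r(Ai) = min(|Ai|, 7) for each part.
Sum = min(8,7) + min(4,7)
    = 7 + 4
    = 11.

11


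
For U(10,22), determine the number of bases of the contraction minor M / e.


Contracting e from U(10,22) gives U(9,21).
Bases of U(9,21) = C(21,9) = 293930.

293930


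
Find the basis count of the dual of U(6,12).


The dual of U(r,n) is U(n-r, n) = U(6,12).
Bases of U(6,12) are all (6)-element subsets.
|B(M*)| = C(12,6) = 924.

924


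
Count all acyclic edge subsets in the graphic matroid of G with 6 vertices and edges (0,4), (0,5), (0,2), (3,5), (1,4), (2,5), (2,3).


An independent set in a graphic matroid is an acyclic edge subset.
G has 6 vertices and 7 edges.
Enumerate all 2^7 = 128 subsets, checking for acyclicity.
Total independent sets = 96.

96


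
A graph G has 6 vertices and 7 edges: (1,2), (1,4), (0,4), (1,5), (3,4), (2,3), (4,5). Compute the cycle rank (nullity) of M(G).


Cycle rank (nullity) = |E| - r(M) = |E| - (|V| - c).
|E| = 7, |V| = 6, c = 1.
Nullity = 7 - (6 - 1) = 7 - 5 = 2.

2


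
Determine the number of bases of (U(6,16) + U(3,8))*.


(M1+M2)* = M1* + M2*.
M1* = U(10,16), bases: C(16,10) = 8008.
M2* = U(5,8), bases: C(8,5) = 56.
|B(M*)| = 8008 * 56 = 448448.

448448


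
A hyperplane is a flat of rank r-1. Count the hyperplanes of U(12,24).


Hyperplanes of U(12,24) are flats of rank 11.
In a uniform matroid, these are exactly the (11)-element subsets.
Count = C(24,11) = 2496144.

2496144


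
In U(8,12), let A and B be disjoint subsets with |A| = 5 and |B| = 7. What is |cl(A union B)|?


|A union B| = 5 + 7 = 12 (disjoint).
In U(8,12), cl(S) = S if |S| < 8, else cl(S) = E.
Since 12 >= 8, cl(A union B) = E.
|cl(A union B)| = 12.

12


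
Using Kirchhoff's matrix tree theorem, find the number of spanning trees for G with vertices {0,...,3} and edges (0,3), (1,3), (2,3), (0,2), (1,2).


By Kirchhoff's matrix tree theorem, the number of spanning trees equals
the determinant of any cofactor of the Laplacian matrix L.
G has 4 vertices and 5 edges.
Computing the (3 x 3) cofactor determinant gives 8.

8


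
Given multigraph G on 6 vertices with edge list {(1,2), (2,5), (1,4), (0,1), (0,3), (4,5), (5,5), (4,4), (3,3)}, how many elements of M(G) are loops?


In a graphic matroid, a loop is a self-loop edge (u,u) with rank 0.
Examining all 9 edges for self-loops...
Self-loops found: (5,5), (4,4), (3,3)
Number of loops = 3.

3


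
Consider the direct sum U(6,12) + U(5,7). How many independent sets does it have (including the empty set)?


For a direct sum, |I(M1+M2)| = |I(M1)| * |I(M2)|.
|I(U(6,12))| = sum C(12,k) for k=0..6 = 2510.
|I(U(5,7))| = sum C(7,k) for k=0..5 = 120.
Total = 2510 * 120 = 301200.

301200


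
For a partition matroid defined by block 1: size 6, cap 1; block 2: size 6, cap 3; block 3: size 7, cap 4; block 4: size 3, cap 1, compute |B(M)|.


A basis picks exactly ci elements from block i.
Number of bases = product of C(|Si|, ci).
= C(6,1) * C(6,3) * C(7,4) * C(3,1)
= 6 * 20 * 35 * 3
= 12600.

12600


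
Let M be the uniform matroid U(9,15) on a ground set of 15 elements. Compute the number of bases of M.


Bases of U(9,15) are all 9-element subsets of the 15-element ground set.
Number of bases = C(15,9).
(15 choose 9) = 5005.

5005


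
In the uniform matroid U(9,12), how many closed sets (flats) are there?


Flats of U(9,12): every subset of size < 9 is a flat, plus E itself.
Count = C(12,0) + C(12,1) + C(12,2) + C(12,3) + C(12,4) + C(12,5) + C(12,6) + C(12,7) + C(12,8) + 1
     = 1 + 12 + 66 + 220 + 495 + 792 + 924 + 792 + 495 + 1
     = 3798.

3798


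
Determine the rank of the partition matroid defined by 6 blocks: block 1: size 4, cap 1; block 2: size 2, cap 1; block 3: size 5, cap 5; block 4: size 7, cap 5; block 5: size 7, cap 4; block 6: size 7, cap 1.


Rank of a partition matroid = sum of min(|Si|, ci) for each block.
= min(4,1) + min(2,1) + min(5,5) + min(7,5) + min(7,4) + min(7,1)
= 1 + 1 + 5 + 5 + 4 + 1
= 17.

17


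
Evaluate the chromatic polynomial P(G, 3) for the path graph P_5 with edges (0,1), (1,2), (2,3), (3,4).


P(P_5, k) = k * (k-1)^(4).
P(3) = 3 * 2^4 = 3 * 16 = 48.

48


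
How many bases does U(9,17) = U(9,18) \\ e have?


Deleting e from U(9,18) gives U(9,17) since n > r.
Bases of U(9,17) = (17 choose 9) = 24310.

24310


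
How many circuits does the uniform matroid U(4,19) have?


In U(4,19), circuits are the (5)-element subsets.
Any set of 5 elements is dependent, and removing any one element gives
an independent set of size 4, so it is a minimal dependent set.
Number of circuits = C(19,5) = 11628.

11628


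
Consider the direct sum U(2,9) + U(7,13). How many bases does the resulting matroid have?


Bases of a direct sum M1 + M2: |B| = |B(M1)| * |B(M2)|.
|B(U(2,9))| = C(9,2) = 36.
|B(U(7,13))| = C(13,7) = 1716.
Total bases = 36 * 1716 = 61776.

61776


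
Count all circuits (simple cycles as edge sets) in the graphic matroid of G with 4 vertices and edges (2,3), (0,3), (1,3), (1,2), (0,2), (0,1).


A circuit in a graphic matroid = edge set of a simple cycle.
G has 4 vertices and 6 edges.
Enumerating all minimal edge subsets forming cycles...
Total circuits found: 7.

7


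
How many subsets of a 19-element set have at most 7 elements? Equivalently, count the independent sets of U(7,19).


Independent sets of U(7,19) are all subsets of size <= 7.
Count = C(19,0) + C(19,1) + C(19,2) + C(19,3) + C(19,4) + C(19,5) + C(19,6) + C(19,7)
     = 1 + 19 + 171 + 969 + 3876 + 11628 + 27132 + 50388
     = 94184.

94184


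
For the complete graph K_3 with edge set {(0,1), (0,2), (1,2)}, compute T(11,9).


T(K_3; x,y) = x^2 + x + y.
T(11,9) = 121 + 11 + 9 = 141.

141


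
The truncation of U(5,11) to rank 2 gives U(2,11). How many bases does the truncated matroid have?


Truncating U(5,11) to rank 2 gives U(2,11).
Bases of U(2,11) are all 2-element subsets of 11 elements.
Number of bases = C(11,2) = 11! / (2! * 9!) = 55.

55


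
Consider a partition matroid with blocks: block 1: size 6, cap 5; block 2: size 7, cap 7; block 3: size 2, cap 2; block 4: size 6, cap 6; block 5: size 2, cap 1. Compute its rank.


Rank of a partition matroid = sum of min(|Si|, ci) for each block.
= min(6,5) + min(7,7) + min(2,2) + min(6,6) + min(2,1)
= 5 + 7 + 2 + 6 + 1
= 21.

21


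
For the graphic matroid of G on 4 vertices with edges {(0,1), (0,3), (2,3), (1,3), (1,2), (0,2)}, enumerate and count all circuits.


A circuit in a graphic matroid = edge set of a simple cycle.
G has 4 vertices and 6 edges.
Enumerating all minimal edge subsets forming cycles...
Total circuits found: 7.

7


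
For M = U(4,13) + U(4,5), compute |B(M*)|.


(M1+M2)* = M1* + M2*.
M1* = U(9,13), bases: C(13,9) = 715.
M2* = U(1,5), bases: C(5,1) = 5.
|B(M*)| = 715 * 5 = 3575.

3575


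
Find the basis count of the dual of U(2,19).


The dual of U(r,n) is U(n-r, n) = U(17,19).
Bases of U(17,19) are all (17)-element subsets.
|B(M*)| = C(19,17) = 19! / (17! * 2!) = 171.

171


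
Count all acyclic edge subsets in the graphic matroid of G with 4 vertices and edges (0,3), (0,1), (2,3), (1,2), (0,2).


An independent set in a graphic matroid is an acyclic edge subset.
G has 4 vertices and 5 edges.
Enumerate all 2^5 = 32 subsets, checking for acyclicity.
Total independent sets = 24.

24


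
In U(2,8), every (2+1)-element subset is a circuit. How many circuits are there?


In U(2,8), circuits are the (3)-element subsets.
Any set of 3 elements is dependent, and removing any one element gives
an independent set of size 2, so it is a minimal dependent set.
Number of circuits = C(8,3) = (8 * 7 * 6) / (1 * 2 * 3) = 56.

56


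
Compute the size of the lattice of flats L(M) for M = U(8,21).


Flats of U(8,21): every subset of size < 8 is a flat, plus E itself.
Count = C(21,0) + C(21,1) + C(21,2) + C(21,3) + C(21,4) + C(21,5) + C(21,6) + C(21,7) + 1
     = 1 + 21 + 210 + 1330 + 5985 + 20349 + 54264 + 116280 + 1
     = 198441.

198441


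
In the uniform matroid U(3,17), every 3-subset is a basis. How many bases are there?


Bases of U(3,17) are all 3-element subsets of the 17-element ground set.
Number of bases = C(17,3).
C(17,3) = (17 * 16 * 15) / (1 * 2 * 3) = 680.

680


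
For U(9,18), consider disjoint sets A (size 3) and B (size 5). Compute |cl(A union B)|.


|A union B| = 3 + 5 = 8 (disjoint).
In U(9,18), cl(S) = S if |S| < 9, else cl(S) = E.
Since 8 < 9, cl(A union B) = A union B.
|cl(A union B)| = 8.

8


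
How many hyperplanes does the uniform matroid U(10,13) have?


Hyperplanes of U(10,13) are flats of rank 9.
In a uniform matroid, these are exactly the (9)-element subsets.
Count = C(13,9) = 13! / (9! * 4!) = 715.

715


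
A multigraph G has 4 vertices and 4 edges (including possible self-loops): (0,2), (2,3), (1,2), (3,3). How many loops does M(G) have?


In a graphic matroid, a loop is a self-loop edge (u,u) with rank 0.
Examining all 4 edges for self-loops...
Self-loops found: (3,3)
Number of loops = 1.

1


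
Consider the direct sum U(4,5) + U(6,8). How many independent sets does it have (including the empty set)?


For a direct sum, |I(M1+M2)| = |I(M1)| * |I(M2)|.
|I(U(4,5))| = sum C(5,k) for k=0..4 = 31.
|I(U(6,8))| = sum C(8,k) for k=0..6 = 247.
Total = 31 * 247 = 7657.

7657


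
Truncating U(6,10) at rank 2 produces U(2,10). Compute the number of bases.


Truncating U(6,10) to rank 2 gives U(2,10).
Bases of U(2,10) are all 2-element subsets of 10 elements.
Number of bases = C(10,2) = (10 * 9) / (1 * 2) = 45.

45


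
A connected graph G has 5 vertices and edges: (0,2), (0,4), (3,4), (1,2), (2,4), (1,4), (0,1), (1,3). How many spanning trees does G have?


By Kirchhoff's matrix tree theorem, the number of spanning trees equals
the determinant of any cofactor of the Laplacian matrix L.
G has 5 vertices and 8 edges.
Computing the (4 x 4) cofactor determinant gives 40.

40


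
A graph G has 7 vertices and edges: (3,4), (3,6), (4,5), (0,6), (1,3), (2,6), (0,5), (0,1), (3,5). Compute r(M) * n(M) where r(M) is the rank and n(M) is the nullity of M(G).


r(M) = |V| - c = 7 - 1 = 6.
nullity = |E| - r(M) = 9 - 6 = 3.
Product = 6 * 3 = 18.

18


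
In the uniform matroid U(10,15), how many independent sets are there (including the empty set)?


Independent sets of U(10,15) are all subsets of size <= 10.
Count = (15 choose 0) + (15 choose 1) + (15 choose 2) + (15 choose 3) + (15 choose 4) + (15 choose 5) + (15 choose 6) + (15 choose 7) + (15 choose 8) + (15 choose 9) + (15 choose 10)
     = 1 + 15 + 105 + 455 + 1365 + 3003 + 5005 + 6435 + 6435 + 5005 + 3003
     = 30827.

30827


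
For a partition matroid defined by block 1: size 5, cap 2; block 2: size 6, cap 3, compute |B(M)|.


A basis picks exactly ci elements from block i.
Number of bases = product of C(|Si|, ci).
= C(5,2) * C(6,3)
= 10 * 20
= 200.

200


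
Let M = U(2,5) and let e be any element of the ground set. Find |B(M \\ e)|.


Deleting e from U(2,5) gives U(2,4) since n > r.
Bases of U(2,4) = C(4,2) = 4! / (2! * 2!) = 6.

6


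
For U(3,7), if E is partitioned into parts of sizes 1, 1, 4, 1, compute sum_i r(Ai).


r(Ai) = min(|Ai|, 3) for each part.
Sum = min(1,3) + min(1,3) + min(4,3) + min(1,3)
    = 1 + 1 + 3 + 1
    = 6.

6


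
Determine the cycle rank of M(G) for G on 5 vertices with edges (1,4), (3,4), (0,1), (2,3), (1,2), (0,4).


Cycle rank (nullity) = |E| - r(M) = |E| - (|V| - c).
|E| = 6, |V| = 5, c = 1.
Nullity = 6 - (5 - 1) = 6 - 4 = 2.

2


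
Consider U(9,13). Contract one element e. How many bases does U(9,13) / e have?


Contracting e from U(9,13) gives U(8,12).
Bases of U(8,12) = (12 choose 8) = 495.

495


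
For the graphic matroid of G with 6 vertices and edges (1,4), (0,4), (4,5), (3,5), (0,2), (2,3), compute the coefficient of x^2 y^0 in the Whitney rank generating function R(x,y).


R(x,y) = sum over A in 2^E of x^(r(E)-r(A)) * y^(|A|-r(A)).
G has 6 vertices, 6 edges. r(E) = 5.
Enumerate all 2^6 = 64 subsets.
Count subsets with r(E)-r(A)=2 and |A|-r(A)=0: 20.

20


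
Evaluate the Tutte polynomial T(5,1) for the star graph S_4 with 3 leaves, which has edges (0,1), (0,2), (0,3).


A star on 4 vertices is a tree with 3 edges.
T(x,y) = x^(3) for any tree.
T(5,1) = 5^3 = 125.

125


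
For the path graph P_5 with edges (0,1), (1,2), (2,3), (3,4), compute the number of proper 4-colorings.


P(P_5, k) = k * (k-1)^(4).
P(4) = 4 * 3^4 = 4 * 81 = 324.

324


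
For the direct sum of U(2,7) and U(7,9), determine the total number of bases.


Bases of a direct sum M1 + M2: |B| = |B(M1)| * |B(M2)|.
|B(U(2,7))| = C(7,2) = 21.
|B(U(7,9))| = C(9,7) = 36.
Total bases = 21 * 36 = 756.

756


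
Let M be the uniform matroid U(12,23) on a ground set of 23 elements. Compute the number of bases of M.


Bases of U(12,23) are all 12-element subsets of the 23-element ground set.
Number of bases = C(23,12).
(23 choose 12) = 1352078.

1352078


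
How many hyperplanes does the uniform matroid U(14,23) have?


Hyperplanes of U(14,23) are flats of rank 13.
In a uniform matroid, these are exactly the (13)-element subsets.
Count = C(23,13) = 1144066.

1144066


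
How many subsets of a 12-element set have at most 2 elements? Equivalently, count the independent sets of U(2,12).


Independent sets of U(2,12) are all subsets of size <= 2.
Count = C(12,0) + C(12,1) + C(12,2)
     = 1 + 12 + 66
     = 79.

79


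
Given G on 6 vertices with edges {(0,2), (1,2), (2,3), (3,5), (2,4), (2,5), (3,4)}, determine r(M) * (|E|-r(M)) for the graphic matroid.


r(M) = |V| - c = 6 - 1 = 5.
nullity = |E| - r(M) = 7 - 5 = 2.
Product = 5 * 2 = 10.

10


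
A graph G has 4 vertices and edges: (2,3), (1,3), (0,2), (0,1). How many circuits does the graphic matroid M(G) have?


A circuit in a graphic matroid = edge set of a simple cycle.
G has 4 vertices and 4 edges.
Enumerating all minimal edge subsets forming cycles...
Total circuits found: 1.

1


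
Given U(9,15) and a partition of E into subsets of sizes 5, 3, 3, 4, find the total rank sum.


r(Ai) = min(|Ai|, 9) for each part.
Sum = min(5,9) + min(3,9) + min(3,9) + min(4,9)
    = 5 + 3 + 3 + 4
    = 15.

15


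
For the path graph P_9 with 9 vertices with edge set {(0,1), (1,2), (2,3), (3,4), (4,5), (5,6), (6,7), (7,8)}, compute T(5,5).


A path on 9 vertices is a tree with 8 edges.
T(x,y) = x^(8) for any tree.
T(5,5) = 5^8 = 390625.

390625


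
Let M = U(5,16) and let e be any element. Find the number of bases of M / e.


Contracting e from U(5,16) gives U(4,15).
Bases of U(4,15) = C(15,4) = (15 * 14 * 13 * 12) / (1 * 2 * 3 * 4) = 1365.

1365


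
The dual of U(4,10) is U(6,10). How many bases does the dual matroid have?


The dual of U(r,n) is U(n-r, n) = U(6,10).
Bases of U(6,10) are all (6)-element subsets.
|B(M*)| = (10 choose 6) = 210.

210


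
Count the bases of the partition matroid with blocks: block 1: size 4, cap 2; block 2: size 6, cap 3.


A basis picks exactly ci elements from block i.
Number of bases = product of C(|Si|, ci).
= C(4,2) * C(6,3)
= 6 * 20
= 120.

120


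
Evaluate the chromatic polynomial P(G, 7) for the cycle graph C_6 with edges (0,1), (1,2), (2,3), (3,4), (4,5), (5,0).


P(C_6, k) = (k-1)^6 + (-1)^6*(k-1).
P(7) = (6)^6 + 6
= 46656 + 6 = 46662.

46662


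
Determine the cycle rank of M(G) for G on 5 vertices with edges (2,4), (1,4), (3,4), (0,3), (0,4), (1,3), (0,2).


Cycle rank (nullity) = |E| - r(M) = |E| - (|V| - c).
|E| = 7, |V| = 5, c = 1.
Nullity = 7 - (5 - 1) = 7 - 4 = 3.

3


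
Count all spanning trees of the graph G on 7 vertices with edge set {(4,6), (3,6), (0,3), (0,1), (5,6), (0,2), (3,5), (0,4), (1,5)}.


By Kirchhoff's matrix tree theorem, the number of spanning trees equals
the determinant of any cofactor of the Laplacian matrix L.
G has 7 vertices and 9 edges.
Computing the (6 x 6) cofactor determinant gives 35.

35


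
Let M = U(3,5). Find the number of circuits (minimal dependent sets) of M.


In U(3,5), circuits are the (4)-element subsets.
Any set of 4 elements is dependent, and removing any one element gives
an independent set of size 3, so it is a minimal dependent set.
Number of circuits = C(5,4) = 5! / (4! * 1!) = 5.

5


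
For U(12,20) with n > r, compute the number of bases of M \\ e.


Deleting e from U(12,20) gives U(12,19) since n > r.
Bases of U(12,19) = C(19,12) = 50388.

50388


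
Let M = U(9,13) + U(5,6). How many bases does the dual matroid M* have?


(M1+M2)* = M1* + M2*.
M1* = U(4,13), bases: C(13,4) = 715.
M2* = U(1,6), bases: C(6,1) = 6.
|B(M*)| = 715 * 6 = 4290.

4290


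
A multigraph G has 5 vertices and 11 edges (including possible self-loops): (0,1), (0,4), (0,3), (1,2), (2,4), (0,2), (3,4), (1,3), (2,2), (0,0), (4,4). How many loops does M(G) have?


In a graphic matroid, a loop is a self-loop edge (u,u) with rank 0.
Examining all 11 edges for self-loops...
Self-loops found: (2,2), (0,0), (4,4)
Number of loops = 3.

3


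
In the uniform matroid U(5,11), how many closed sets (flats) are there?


Flats of U(5,11): every subset of size < 5 is a flat, plus E itself.
Count = C(11,0) + C(11,1) + C(11,2) + C(11,3) + C(11,4) + 1
     = 1 + 11 + 55 + 165 + 330 + 1
     = 563.

563


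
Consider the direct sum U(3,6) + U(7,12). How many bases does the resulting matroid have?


Bases of a direct sum M1 + M2: |B| = |B(M1)| * |B(M2)|.
|B(U(3,6))| = C(6,3) = 20.
|B(U(7,12))| = C(12,7) = 792.
Total bases = 20 * 792 = 15840.

15840


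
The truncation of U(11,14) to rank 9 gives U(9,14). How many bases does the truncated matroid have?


Truncating U(11,14) to rank 9 gives U(9,14).
Bases of U(9,14) are all 9-element subsets of 14 elements.
Number of bases = (14 choose 9) = 2002.

2002


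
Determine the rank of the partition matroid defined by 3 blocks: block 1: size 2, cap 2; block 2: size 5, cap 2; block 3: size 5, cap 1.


Rank of a partition matroid = sum of min(|Si|, ci) for each block.
= min(2,2) + min(5,2) + min(5,1)
= 2 + 2 + 1
= 5.

5


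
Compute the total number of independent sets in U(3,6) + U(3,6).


For a direct sum, |I(M1+M2)| = |I(M1)| * |I(M2)|.
|I(U(3,6))| = sum C(6,k) for k=0..3 = 42.
|I(U(3,6))| = sum C(6,k) for k=0..3 = 42.
Total = 42 * 42 = 1764.

1764


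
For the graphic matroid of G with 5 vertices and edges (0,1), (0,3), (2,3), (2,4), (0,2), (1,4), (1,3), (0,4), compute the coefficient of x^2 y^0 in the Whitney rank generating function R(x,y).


R(x,y) = sum over A in 2^E of x^(r(E)-r(A)) * y^(|A|-r(A)).
G has 5 vertices, 8 edges. r(E) = 4.
Enumerate all 2^8 = 256 subsets.
Count subsets with r(E)-r(A)=2 and |A|-r(A)=0: 28.

28


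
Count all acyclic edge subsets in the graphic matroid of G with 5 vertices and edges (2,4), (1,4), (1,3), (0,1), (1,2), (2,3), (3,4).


An independent set in a graphic matroid is an acyclic edge subset.
G has 5 vertices and 7 edges.
Enumerate all 2^7 = 128 subsets, checking for acyclicity.
Total independent sets = 76.

76


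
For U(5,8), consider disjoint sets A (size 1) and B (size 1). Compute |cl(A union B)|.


|A union B| = 1 + 1 = 2 (disjoint).
In U(5,8), cl(S) = S if |S| < 5, else cl(S) = E.
Since 2 < 5, cl(A union B) = A union B.
|cl(A union B)| = 2.

2


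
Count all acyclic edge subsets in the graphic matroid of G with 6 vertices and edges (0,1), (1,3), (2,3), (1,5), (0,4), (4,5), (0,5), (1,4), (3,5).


An independent set in a graphic matroid is an acyclic edge subset.
G has 6 vertices and 9 edges.
Enumerate all 2^9 = 512 subsets, checking for acyclicity.
Total independent sets = 256.

256


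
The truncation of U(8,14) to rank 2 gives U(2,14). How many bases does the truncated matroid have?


Truncating U(8,14) to rank 2 gives U(2,14).
Bases of U(2,14) are all 2-element subsets of 14 elements.
Number of bases = (14 choose 2) = 91.

91


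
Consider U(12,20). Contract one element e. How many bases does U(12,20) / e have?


Contracting e from U(12,20) gives U(11,19).
Bases of U(11,19) = C(19,11) = 75582.

75582


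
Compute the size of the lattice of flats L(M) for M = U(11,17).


Flats of U(11,17): every subset of size < 11 is a flat, plus E itself.
Count = C(17,0) + C(17,1) + C(17,2) + C(17,3) + C(17,4) + C(17,5) + C(17,6) + C(17,7) + C(17,8) + C(17,9) + C(17,10) + 1
     = 1 + 17 + 136 + 680 + 2380 + 6188 + 12376 + 19448 + 24310 + 24310 + 19448 + 1
     = 109295.

109295


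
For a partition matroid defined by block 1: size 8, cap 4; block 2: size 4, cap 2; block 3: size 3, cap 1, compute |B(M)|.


A basis picks exactly ci elements from block i.
Number of bases = product of C(|Si|, ci).
= C(8,4) * C(4,2) * C(3,1)
= 70 * 6 * 3
= 1260.

1260


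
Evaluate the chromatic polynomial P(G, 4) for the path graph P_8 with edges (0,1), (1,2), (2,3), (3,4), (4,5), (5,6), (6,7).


P(P_8, k) = k * (k-1)^(7).
P(4) = 4 * 3^7 = 4 * 2187 = 8748.

8748


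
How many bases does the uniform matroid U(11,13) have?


Bases of U(11,13) are all 11-element subsets of the 13-element ground set.
Number of bases = C(13,11).
C(13,11) = 78.

78


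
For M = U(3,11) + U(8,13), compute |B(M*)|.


(M1+M2)* = M1* + M2*.
M1* = U(8,11), bases: C(11,8) = 165.
M2* = U(5,13), bases: C(13,5) = 1287.
|B(M*)| = 165 * 1287 = 212355.

212355


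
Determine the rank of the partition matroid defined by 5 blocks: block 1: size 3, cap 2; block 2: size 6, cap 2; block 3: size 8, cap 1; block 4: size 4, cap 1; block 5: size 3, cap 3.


Rank of a partition matroid = sum of min(|Si|, ci) for each block.
= min(3,2) + min(6,2) + min(8,1) + min(4,1) + min(3,3)
= 2 + 2 + 1 + 1 + 3
= 9.

9


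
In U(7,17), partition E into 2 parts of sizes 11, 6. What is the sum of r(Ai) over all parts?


r(Ai) = min(|Ai|, 7) for each part.
Sum = min(11,7) + min(6,7)
    = 7 + 6
    = 13.

13


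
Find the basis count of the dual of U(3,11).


The dual of U(r,n) is U(n-r, n) = U(8,11).
Bases of U(8,11) are all (8)-element subsets.
|B(M*)| = C(11,8) = 165.

165


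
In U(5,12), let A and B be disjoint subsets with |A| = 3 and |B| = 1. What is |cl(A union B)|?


|A union B| = 3 + 1 = 4 (disjoint).
In U(5,12), cl(S) = S if |S| < 5, else cl(S) = E.
Since 4 < 5, cl(A union B) = A union B.
|cl(A union B)| = 4.

4


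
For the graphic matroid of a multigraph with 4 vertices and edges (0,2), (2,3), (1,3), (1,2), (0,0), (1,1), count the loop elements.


In a graphic matroid, a loop is a self-loop edge (u,u) with rank 0.
Examining all 6 edges for self-loops...
Self-loops found: (0,0), (1,1)
Number of loops = 2.

2


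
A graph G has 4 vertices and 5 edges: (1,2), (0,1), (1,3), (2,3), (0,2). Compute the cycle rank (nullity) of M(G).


Cycle rank (nullity) = |E| - r(M) = |E| - (|V| - c).
|E| = 5, |V| = 4, c = 1.
Nullity = 5 - (4 - 1) = 5 - 3 = 2.

2


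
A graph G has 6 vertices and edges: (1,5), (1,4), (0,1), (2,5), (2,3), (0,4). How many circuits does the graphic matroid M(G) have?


A circuit in a graphic matroid = edge set of a simple cycle.
G has 6 vertices and 6 edges.
Enumerating all minimal edge subsets forming cycles...
Total circuits found: 1.

1


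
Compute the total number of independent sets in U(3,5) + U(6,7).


For a direct sum, |I(M1+M2)| = |I(M1)| * |I(M2)|.
|I(U(3,5))| = sum C(5,k) for k=0..3 = 26.
|I(U(6,7))| = sum C(7,k) for k=0..6 = 127.
Total = 26 * 127 = 3302.

3302


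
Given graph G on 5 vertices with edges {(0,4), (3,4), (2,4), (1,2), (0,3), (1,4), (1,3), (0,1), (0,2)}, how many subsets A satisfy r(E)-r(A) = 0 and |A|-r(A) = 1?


R(x,y) = sum over A in 2^E of x^(r(E)-r(A)) * y^(|A|-r(A)).
G has 5 vertices, 9 edges. r(E) = 4.
Enumerate all 2^9 = 512 subsets.
Count subsets with r(E)-r(A)=0 and |A|-r(A)=1: 111.

111


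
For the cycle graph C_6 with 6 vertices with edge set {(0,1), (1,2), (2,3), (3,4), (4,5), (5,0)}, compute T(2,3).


T(C_6; x,y) = x + x^2 + ... + x^(5) + y.
T(2,3) = 2^1 + 2^2 + 2^3 + 2^4 + 2^5 + 3
= 2 + 4 + 8 + 16 + 32 + 3
= 65.

65


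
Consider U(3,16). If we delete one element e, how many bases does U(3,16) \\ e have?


Deleting e from U(3,16) gives U(3,15) since n > r.
Bases of U(3,15) = C(15,3) = (15 * 14 * 13) / (1 * 2 * 3) = 455.

455


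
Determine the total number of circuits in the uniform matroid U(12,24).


In U(12,24), circuits are the (13)-element subsets.
Any set of 13 elements is dependent, and removing any one element gives
an independent set of size 12, so it is a minimal dependent set.
Number of circuits = C(24,13) = 2496144.

2496144


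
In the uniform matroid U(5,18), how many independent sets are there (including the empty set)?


Independent sets of U(5,18) are all subsets of size <= 5.
Count = (18 choose 0) + (18 choose 1) + (18 choose 2) + (18 choose 3) + (18 choose 4) + (18 choose 5)
     = 1 + 18 + 153 + 816 + 3060 + 8568
     = 12616.

12616
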